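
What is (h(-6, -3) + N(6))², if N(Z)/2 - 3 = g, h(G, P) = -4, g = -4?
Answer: 36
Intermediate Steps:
N(Z) = -2 (N(Z) = 6 + 2*(-4) = 6 - 8 = -2)
(h(-6, -3) + N(6))² = (-4 - 2)² = (-6)² = 36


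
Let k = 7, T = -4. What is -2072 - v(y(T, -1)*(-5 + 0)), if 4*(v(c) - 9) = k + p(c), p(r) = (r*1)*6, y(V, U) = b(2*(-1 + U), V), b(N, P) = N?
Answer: -8451/4 ≈ -2112.8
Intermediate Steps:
y(V, U) = -2 + 2*U (y(V, U) = 2*(-1 + U) = -2 + 2*U)
p(r) = 6*r (p(r) = r*6 = 6*r)
v(c) = 43/4 + 3*c/2 (v(c) = 9 + (7 + 6*c)/4 = 9 + (7/4 + 3*c/2) = 43/4 + 3*c/2)
-2072 - v(y(T, -1)*(-5 + 0)) = -2072 - (43/4 + 3*((-2 + 2*(-1))*(-5 + 0))/2) = -2072 - (43/4 + 3*((-2 - 2)*(-5))/2) = -2072 - (43/4 + 3*(-4*(-5))/2) = -2072 - (43/4 + (3/2)*20) = -2072 - (43/4 + 30) = -2072 - 1*163/4 = -2072 - 163/4 = -8451/4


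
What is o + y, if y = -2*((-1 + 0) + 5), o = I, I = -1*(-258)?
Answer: 250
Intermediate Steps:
I = 258
o = 258
y = -8 (y = -2*(-1 + 5) = -2*4 = -8)
o + y = 258 - 8 = 250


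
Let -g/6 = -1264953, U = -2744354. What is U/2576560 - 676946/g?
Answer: -5643266234483/4888840952520 ≈ -1.1543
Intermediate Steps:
g = 7589718 (g = -6*(-1264953) = 7589718)
U/2576560 - 676946/g = -2744354/2576560 - 676946/7589718 = -2744354*1/2576560 - 676946*1/7589718 = -1372177/1288280 - 338473/3794859 = -5643266234483/4888840952520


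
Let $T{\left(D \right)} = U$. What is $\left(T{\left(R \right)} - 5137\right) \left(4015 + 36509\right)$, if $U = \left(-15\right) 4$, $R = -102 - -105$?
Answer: $-210603228$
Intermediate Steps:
$R = 3$ ($R = -102 + 105 = 3$)
$U = -60$
$T{\left(D \right)} = -60$
$\left(T{\left(R \right)} - 5137\right) \left(4015 + 36509\right) = \left(-60 - 5137\right) \left(4015 + 36509\right) = \left(-60 - 5137\right) 40524 = \left(-5197\right) 40524 = -210603228$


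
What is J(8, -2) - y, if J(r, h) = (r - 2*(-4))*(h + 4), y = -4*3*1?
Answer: 44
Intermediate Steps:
y = -12 (y = -12*1 = -12)
J(r, h) = (4 + h)*(8 + r) (J(r, h) = (r + 8)*(4 + h) = (8 + r)*(4 + h) = (4 + h)*(8 + r))
J(8, -2) - y = (32 + 4*8 + 8*(-2) - 2*8) - 1*(-12) = (32 + 32 - 16 - 16) + 12 = 32 + 12 = 44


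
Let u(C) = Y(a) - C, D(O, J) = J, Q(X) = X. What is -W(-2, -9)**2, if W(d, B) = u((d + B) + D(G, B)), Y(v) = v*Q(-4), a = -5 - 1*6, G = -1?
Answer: -4096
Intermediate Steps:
a = -11 (a = -5 - 6 = -11)
Y(v) = -4*v (Y(v) = v*(-4) = -4*v)
u(C) = 44 - C (u(C) = -4*(-11) - C = 44 - C)
W(d, B) = 44 - d - 2*B (W(d, B) = 44 - ((d + B) + B) = 44 - ((B + d) + B) = 44 - (d + 2*B) = 44 + (-d - 2*B) = 44 - d - 2*B)
-W(-2, -9)**2 = -(44 - 1*(-2) - 2*(-9))**2 = -(44 + 2 + 18)**2 = -1*64**2 = -1*4096 = -4096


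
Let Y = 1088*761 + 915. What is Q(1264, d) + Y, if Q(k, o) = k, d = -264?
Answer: 830147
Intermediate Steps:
Y = 828883 (Y = 827968 + 915 = 828883)
Q(1264, d) + Y = 1264 + 828883 = 830147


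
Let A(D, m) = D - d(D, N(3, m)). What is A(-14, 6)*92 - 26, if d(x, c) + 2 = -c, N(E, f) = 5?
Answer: -670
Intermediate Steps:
d(x, c) = -2 - c
A(D, m) = 7 + D (A(D, m) = D - (-2 - 1*5) = D - (-2 - 5) = D - 1*(-7) = D + 7 = 7 + D)
A(-14, 6)*92 - 26 = (7 - 14)*92 - 26 = -7*92 - 26 = -644 - 26 = -670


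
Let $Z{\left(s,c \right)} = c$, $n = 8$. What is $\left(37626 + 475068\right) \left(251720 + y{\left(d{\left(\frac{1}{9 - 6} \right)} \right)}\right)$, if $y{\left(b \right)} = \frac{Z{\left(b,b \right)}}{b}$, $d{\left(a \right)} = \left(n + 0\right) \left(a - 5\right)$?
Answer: $129055846374$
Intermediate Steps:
$d{\left(a \right)} = -40 + 8 a$ ($d{\left(a \right)} = \left(8 + 0\right) \left(a - 5\right) = 8 \left(-5 + a\right) = -40 + 8 a$)
$y{\left(b \right)} = 1$ ($y{\left(b \right)} = \frac{b}{b} = 1$)
$\left(37626 + 475068\right) \left(251720 + y{\left(d{\left(\frac{1}{9 - 6} \right)} \right)}\right) = \left(37626 + 475068\right) \left(251720 + 1\right) = 512694 \cdot 251721 = 129055846374$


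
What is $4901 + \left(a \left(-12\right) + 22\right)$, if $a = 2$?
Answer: $4899$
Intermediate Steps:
$4901 + \left(a \left(-12\right) + 22\right) = 4901 + \left(2 \left(-12\right) + 22\right) = 4901 + \left(-24 + 22\right) = 4901 - 2 = 4899$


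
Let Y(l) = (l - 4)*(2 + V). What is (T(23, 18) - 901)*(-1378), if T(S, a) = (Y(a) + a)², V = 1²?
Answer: -3719222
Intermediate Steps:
V = 1
Y(l) = -12 + 3*l (Y(l) = (l - 4)*(2 + 1) = (-4 + l)*3 = -12 + 3*l)
T(S, a) = (-12 + 4*a)² (T(S, a) = ((-12 + 3*a) + a)² = (-12 + 4*a)²)
(T(23, 18) - 901)*(-1378) = (16*(-3 + 18)² - 901)*(-1378) = (16*15² - 901)*(-1378) = (16*225 - 901)*(-1378) = (3600 - 901)*(-1378) = 2699*(-1378) = -3719222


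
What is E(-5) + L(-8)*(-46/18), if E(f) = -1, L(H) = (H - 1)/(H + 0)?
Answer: -31/8 ≈ -3.8750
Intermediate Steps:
L(H) = (-1 + H)/H
E(-5) + L(-8)*(-46/18) = -1 + ((-1 - 8)/(-8))*(-46/18) = -1 + (-1/8*(-9))*(-46*1/18) = -1 + (9/8)*(-23/9) = -1 - 23/8 = -31/8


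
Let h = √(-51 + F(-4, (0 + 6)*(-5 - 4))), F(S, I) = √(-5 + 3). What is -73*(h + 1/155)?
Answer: -73/155 - 73*√(-51 + I*√2) ≈ -7.6983 - 521.37*I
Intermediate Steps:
F(S, I) = I*√2 (F(S, I) = √(-2) = I*√2)
h = √(-51 + I*√2) ≈ 0.09901 + 7.1421*I
-73*(h + 1/155) = -73*(√(-51 + I*√2) + 1/155) = -73*(1/155 + √(-51 + I*√2)) = -73/155 - 73*√(-51 + I*√2)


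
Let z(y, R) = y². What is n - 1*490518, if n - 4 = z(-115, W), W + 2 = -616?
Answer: -477289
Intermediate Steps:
W = -618 (W = -2 - 616 = -618)
n = 13229 (n = 4 + (-115)² = 4 + 13225 = 13229)
n - 1*490518 = 13229 - 1*490518 = 13229 - 490518 = -477289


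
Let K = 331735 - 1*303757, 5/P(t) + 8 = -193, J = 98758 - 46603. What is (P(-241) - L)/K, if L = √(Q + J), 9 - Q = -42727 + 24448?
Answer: -5/5623578 - √7827/9326 ≈ -0.0094873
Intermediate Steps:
J = 52155
P(t) = -5/201 (P(t) = 5/(-8 - 193) = 5/(-201) = 5*(-1/201) = -5/201)
Q = 18288 (Q = 9 - (-42727 + 24448) = 9 - 1*(-18279) = 9 + 18279 = 18288)
L = 3*√7827 (L = √(18288 + 52155) = √70443 = 3*√7827 ≈ 265.41)
K = 27978 (K = 331735 - 303757 = 27978)
(P(-241) - L)/K = (-5/201 - 3*√7827)/27978 = (-5/201 - 3*√7827)*(1/27978) = -5/5623578 - √7827/9326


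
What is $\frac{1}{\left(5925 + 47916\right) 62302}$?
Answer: $\frac{1}{3354401982} \approx 2.9812 \cdot 10^{-10}$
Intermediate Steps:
$\frac{1}{\left(5925 + 47916\right) 62302} = \frac{1}{53841} \cdot \frac{1}{62302} = \frac{1}{3354401982}$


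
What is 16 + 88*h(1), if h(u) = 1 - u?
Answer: 16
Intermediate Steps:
16 + 88*h(1) = 16 + 88*(1 - 1*1) = 16 + 88*(1 - 1) = 16 + 88*0 = 16 + 0 = 16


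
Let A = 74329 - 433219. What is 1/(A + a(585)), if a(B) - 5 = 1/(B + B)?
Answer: -1170/419895449 ≈ -2.7864e-6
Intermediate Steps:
A = -358890
a(B) = 5 + 1/(2*B) (a(B) = 5 + 1/(B + B) = 5 + 1/(2*B))
1/(A + a(585)) = 1/(-358890 + (5 + (1/2)/585)) = 1/(-358890 + (5 + (1/2)*(1/585))) = 1/(-358890 + (5 + 1/1170)) = 1/(-358890 + 5851/1170) = 1/(-419895449/1170) = -1170/419895449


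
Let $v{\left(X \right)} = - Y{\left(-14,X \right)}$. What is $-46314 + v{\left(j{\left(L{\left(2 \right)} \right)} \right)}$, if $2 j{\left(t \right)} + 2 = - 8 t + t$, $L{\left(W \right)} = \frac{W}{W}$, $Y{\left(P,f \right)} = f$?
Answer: $- \frac{92619}{2} \approx -46310.0$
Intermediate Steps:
$L{\left(W \right)} = 1$
$j{\left(t \right)} = -1 - \frac{7 t}{2}$ ($j{\left(t \right)} = -1 + \frac{- 8 t + t}{2} = -1 + \frac{\left(-7\right) t}{2} = -1 - \frac{7 t}{2}$)
$v{\left(X \right)} = - X$
$-46314 + v{\left(j{\left(L{\left(2 \right)} \right)} \right)} = -46314 - \left(-1 - \frac{7}{2}\right) = -46314 - - \frac{9}{2} = -46314 + \frac{9}{2} = - \frac{92619}{2}$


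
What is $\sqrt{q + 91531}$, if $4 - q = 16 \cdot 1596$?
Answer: $\sqrt{65999} \approx 256.9$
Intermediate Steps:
$q = -25532$ ($q = 4 - 16 \cdot 1596 = 4 - 25536 = -25532$)
$\sqrt{q + 91531} = \sqrt{-25532 + 91531} = \sqrt{65999}$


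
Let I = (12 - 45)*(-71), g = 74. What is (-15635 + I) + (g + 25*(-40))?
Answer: -14218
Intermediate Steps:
I = 2343 (I = -33*(-71) = 2343)
(-15635 + I) + (g + 25*(-40)) = (-15635 + 2343) + (74 + 25*(-40)) = -13292 + (74 - 1000) = -13292 - 926 = -14218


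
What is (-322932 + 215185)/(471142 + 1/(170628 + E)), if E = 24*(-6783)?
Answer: -844305492/3691868713 ≈ -0.22869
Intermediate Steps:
E = -162792
(-322932 + 215185)/(471142 + 1/(170628 + E)) = (-322932 + 215185)/(471142 + 1/(170628 - 162792)) = -107747/(471142 + 1/7836) = -107747/3691868713/7836 = -107747*7836/3691868713 = -844305492/3691868713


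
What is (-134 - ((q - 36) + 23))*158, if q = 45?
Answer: -26228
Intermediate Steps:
(-134 - ((q - 36) + 23))*158 = (-134 - ((45 - 36) + 23))*158 = (-134 - (9 + 23))*158 = (-134 - 1*32)*158 = (-134 - 32)*158 = -166*158 = -26228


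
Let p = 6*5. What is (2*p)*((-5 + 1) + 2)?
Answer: -120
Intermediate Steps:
p = 30
(2*p)*((-5 + 1) + 2) = (2*30)*((-5 + 1) + 2) = 60*(-4 + 2) = 60*(-2) = -120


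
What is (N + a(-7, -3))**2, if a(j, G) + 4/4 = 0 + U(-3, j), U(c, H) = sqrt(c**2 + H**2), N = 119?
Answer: (118 + sqrt(58))**2 ≈ 15779.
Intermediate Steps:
U(c, H) = sqrt(H**2 + c**2)
a(j, G) = -1 + sqrt(9 + j**2) (a(j, G) = -1 + (0 + sqrt(j**2 + (-3)**2)) = -1 + (0 + sqrt(j**2 + 9)) = -1 + (0 + sqrt(9 + j**2)) = -1 + sqrt(9 + j**2))
(N + a(-7, -3))**2 = (119 + (-1 + sqrt(9 + (-7)**2)))**2 = (119 + (-1 + sqrt(9 + 49)))**2 = (119 + (-1 + sqrt(58)))**2 = (118 + sqrt(58))**2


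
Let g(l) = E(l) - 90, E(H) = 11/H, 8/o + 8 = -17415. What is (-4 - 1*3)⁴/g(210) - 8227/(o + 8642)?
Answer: -78626207606849/2844108381062 ≈ -27.645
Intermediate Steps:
o = -8/17423 (o = 8/(-8 - 17415) = 8/(-17423) = 8*(-1/17423) = -8/17423 ≈ -0.00045916)
g(l) = -90 + 11/l (g(l) = 11/l - 90 = -90 + 11/l)
(-4 - 1*3)⁴/g(210) - 8227/(o + 8642) = (-4 - 1*3)⁴/(-90 + 11/210) - 8227/(-8/17423 + 8642) = (-4 - 3)⁴/(-90 + 11*(1/210)) - 8227/150569558/17423 = (-7)⁴/(-90 + 11/210) - 8227*17423/150569558 = 2401/(-18889/210) - 143339021/150569558 = 2401*(-210/18889) - 143339021/150569558 = -504210/18889 - 143339021/150569558 = -78626207606849/2844108381062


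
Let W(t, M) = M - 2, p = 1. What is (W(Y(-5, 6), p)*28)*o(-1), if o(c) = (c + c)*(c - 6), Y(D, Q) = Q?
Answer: -392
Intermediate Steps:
W(t, M) = -2 + M
o(c) = 2*c*(-6 + c) (o(c) = (2*c)*(-6 + c) = 2*c*(-6 + c))
(W(Y(-5, 6), p)*28)*o(-1) = ((-2 + 1)*28)*(2*(-1)*(-6 - 1)) = (-1*28)*(2*(-1)*(-7)) = -28*14 = -392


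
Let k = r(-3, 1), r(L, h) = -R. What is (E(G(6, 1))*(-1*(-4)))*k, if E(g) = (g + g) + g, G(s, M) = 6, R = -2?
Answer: 144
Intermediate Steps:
r(L, h) = 2 (r(L, h) = -1*(-2) = 2)
k = 2
E(g) = 3*g (E(g) = 2*g + g = 3*g)
(E(G(6, 1))*(-1*(-4)))*k = ((3*6)*(-1*(-4)))*2 = (18*4)*2 = 72*2 = 144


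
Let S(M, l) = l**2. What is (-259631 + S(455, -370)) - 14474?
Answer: -137205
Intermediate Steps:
(-259631 + S(455, -370)) - 14474 = (-259631 + (-370)**2) - 14474 = (-259631 + 136900) - 14474 = -122731 - 14474 = -137205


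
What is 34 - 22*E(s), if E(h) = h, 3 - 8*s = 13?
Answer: 123/2 ≈ 61.500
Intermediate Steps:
s = -5/4 (s = 3/8 - ⅛*13 = 3/8 - 13/8 = -5/4 ≈ -1.2500)
34 - 22*E(s) = 34 - 22*(-5/4) = 34 + 55/2 = 123/2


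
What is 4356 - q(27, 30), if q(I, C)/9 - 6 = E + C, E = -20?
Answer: 4212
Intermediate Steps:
q(I, C) = -126 + 9*C (q(I, C) = 54 + 9*(-20 + C) = 54 + (-180 + 9*C) = -126 + 9*C)
4356 - q(27, 30) = 4356 - (-126 + 9*30) = 4356 - (-126 + 270) = 4356 - 1*144 = 4356 - 144 = 4212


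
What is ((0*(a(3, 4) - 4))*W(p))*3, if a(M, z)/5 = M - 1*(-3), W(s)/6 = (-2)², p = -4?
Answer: 0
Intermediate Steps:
W(s) = 24 (W(s) = 6*(-2)² = 6*4 = 24)
a(M, z) = 15 + 5*M (a(M, z) = 5*(M - 1*(-3)) = 5*(M + 3) = 5*(3 + M) = 15 + 5*M)
((0*(a(3, 4) - 4))*W(p))*3 = ((0*((15 + 5*3) - 4))*24)*3 = ((0*((15 + 15) - 4))*24)*3 = ((0*(30 - 4))*24)*3 = ((0*26)*24)*3 = (0*24)*3 = 0*3 = 0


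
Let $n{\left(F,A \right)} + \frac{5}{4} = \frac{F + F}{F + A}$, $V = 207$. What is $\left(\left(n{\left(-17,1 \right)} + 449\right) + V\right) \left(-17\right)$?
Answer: $- \frac{89335}{8} \approx -11167.0$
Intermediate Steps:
$n{\left(F,A \right)} = - \frac{5}{4} + \frac{2 F}{A + F}$ ($n{\left(F,A \right)} = - \frac{5}{4} + \frac{F + F}{F + A} = - \frac{5}{4} + \frac{2 F}{A + F}$)
$\left(\left(n{\left(-17,1 \right)} + 449\right) + V\right) \left(-17\right) = \left(\left(\frac{\left(-5\right) 1 + 3 \left(-17\right)}{4 \left(1 - 17\right)} + 449\right) + 207\right) \left(-17\right) = \left(\left(\frac{-5 - 51}{4 \left(-16\right)} + 449\right) + 207\right) \left(-17\right) = \left(\left(\frac{1}{4} \left(- \frac{1}{16}\right) \left(-56\right) + 449\right) + 207\right) \left(-17\right) = \left(\left(\frac{7}{8} + 449\right) + 207\right) \left(-17\right) = \left(\frac{3599}{8} + 207\right) \left(-17\right) = \frac{5255}{8} \left(-17\right) = - \frac{89335}{8}$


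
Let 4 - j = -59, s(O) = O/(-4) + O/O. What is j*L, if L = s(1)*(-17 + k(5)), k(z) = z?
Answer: -567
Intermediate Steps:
s(O) = 1 - O/4 (s(O) = O*(-¼) + 1 = -O/4 + 1 = 1 - O/4)
j = 63 (j = 4 - 1*(-59) = 4 + 59 = 63)
L = -9 (L = (1 - ¼*1)*(-17 + 5) = (1 - ¼)*(-12) = (¾)*(-12) = -9)
j*L = 63*(-9) = -567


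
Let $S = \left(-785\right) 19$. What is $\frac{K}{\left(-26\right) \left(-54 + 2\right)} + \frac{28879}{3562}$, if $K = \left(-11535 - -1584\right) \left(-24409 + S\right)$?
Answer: $\frac{6701424962}{23153} \approx 2.8944 \cdot 10^{5}$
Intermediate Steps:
$S = -14915$
$K = 391313124$ ($K = \left(-11535 - -1584\right) \left(-24409 - 14915\right) = \left(-11535 + \left(-66 + 1650\right)\right) \left(-39324\right) = \left(-11535 + 1584\right) \left(-39324\right) = \left(-9951\right) \left(-39324\right) = 391313124$)
$\frac{K}{\left(-26\right) \left(-54 + 2\right)} + \frac{28879}{3562} = \frac{391313124}{\left(-26\right) \left(-54 + 2\right)} + \frac{28879}{3562} = \frac{391313124}{\left(-26\right) \left(-52\right)} + 28879 \cdot \frac{1}{3562} = \frac{391313124}{1352} + \frac{28879}{3562} = 391313124 \cdot \frac{1}{1352} + \frac{28879}{3562} = \frac{97828281}{338} + \frac{28879}{3562} = \frac{6701424962}{23153}$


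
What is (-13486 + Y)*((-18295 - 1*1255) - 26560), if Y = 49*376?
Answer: -227691180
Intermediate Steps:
Y = 18424
(-13486 + Y)*((-18295 - 1*1255) - 26560) = (-13486 + 18424)*((-18295 - 1*1255) - 26560) = 4938*((-18295 - 1255) - 26560) = 4938*(-19550 - 26560) = 4938*(-46110) = -227691180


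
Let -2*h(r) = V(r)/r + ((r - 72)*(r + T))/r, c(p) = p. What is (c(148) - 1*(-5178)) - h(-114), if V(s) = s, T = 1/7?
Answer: 696071/133 ≈ 5233.6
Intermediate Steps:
T = ⅐ ≈ 0.14286
h(r) = -½ - (-72 + r)*(⅐ + r)/(2*r) (h(r) = -(r/r + ((r - 72)*(r + ⅐))/r)/2 = -(1 + ((-72 + r)*(⅐ + r))/r)/2 = -(1 + (-72 + r)*(⅐ + r)/r)/2 = -½ - (-72 + r)*(⅐ + r)/(2*r))
(c(148) - 1*(-5178)) - h(-114) = (148 - 1*(-5178)) - (248/7 - ½*(-114) + (36/7)/(-114)) = (148 + 5178) - (248/7 + 57 + (36/7)*(-1/114)) = 5326 - (248/7 + 57 - 6/133) = 5326 - 1*12287/133 = 5326 - 12287/133 = 696071/133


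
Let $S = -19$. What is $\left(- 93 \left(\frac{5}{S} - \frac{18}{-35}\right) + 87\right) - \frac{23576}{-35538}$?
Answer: $\frac{759894176}{11816385} \approx 64.308$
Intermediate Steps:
$\left(- 93 \left(\frac{5}{S} - \frac{18}{-35}\right) + 87\right) - \frac{23576}{-35538} = \left(- 93 \left(\frac{5}{-19} - \frac{18}{-35}\right) + 87\right) - \frac{23576}{-35538} = \left(- 93 \left(5 \left(- \frac{1}{19}\right) - - \frac{18}{35}\right) + 87\right) - - \frac{11788}{17769} = \left(- 93 \left(- \frac{5}{19} + \frac{18}{35}\right) + 87\right) + \frac{11788}{17769} = \left(\left(-93\right) \frac{167}{665} + 87\right) + \frac{11788}{17769} = \left(- \frac{15531}{665} + 87\right) + \frac{11788}{17769} = \frac{42324}{665} + \frac{11788}{17769} = \frac{759894176}{11816385}$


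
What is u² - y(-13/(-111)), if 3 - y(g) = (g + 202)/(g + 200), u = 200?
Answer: 888475796/22213 ≈ 39998.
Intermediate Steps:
y(g) = 3 - (202 + g)/(200 + g) (y(g) = 3 - (g + 202)/(g + 200) = 3 - (202 + g)/(200 + g))
u² - y(-13/(-111)) = 200² - 2*(199 - 13/(-111))/(200 - 13/(-111)) = 40000 - 2*(199 - 13*(-1/111))/(200 - 13*(-1/111)) = 40000 - 2*(199 + 13/111)/(200 + 13/111) = 40000 - 2*22102/(22213/111*111) = 40000 - 2*111*22102/(22213*111) = 40000 - 1*44204/22213 = 40000 - 44204/22213 = 888475796/22213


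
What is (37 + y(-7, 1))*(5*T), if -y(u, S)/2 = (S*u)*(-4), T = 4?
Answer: -380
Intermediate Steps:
y(u, S) = 8*S*u (y(u, S) = -2*S*u*(-4) = -(-8)*S*u = 8*S*u)
(37 + y(-7, 1))*(5*T) = (37 + 8*1*(-7))*(5*4) = (37 - 56)*20 = -19*20 = -380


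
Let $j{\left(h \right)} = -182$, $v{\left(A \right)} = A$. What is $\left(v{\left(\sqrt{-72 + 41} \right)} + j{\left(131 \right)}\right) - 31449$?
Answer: $-31631 + i \sqrt{31} \approx -31631.0 + 5.5678 i$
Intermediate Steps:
$\left(v{\left(\sqrt{-72 + 41} \right)} + j{\left(131 \right)}\right) - 31449 = \left(\sqrt{-72 + 41} - 182\right) - 31449 = \left(\sqrt{-31} - 182\right) - 31449 = \left(i \sqrt{31} - 182\right) - 31449 = \left(-182 + i \sqrt{31}\right) - 31449 = -31631 + i \sqrt{31}$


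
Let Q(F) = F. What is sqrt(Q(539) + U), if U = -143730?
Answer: I*sqrt(143191) ≈ 378.41*I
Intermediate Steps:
sqrt(Q(539) + U) = sqrt(539 - 143730) = sqrt(-143191) = I*sqrt(143191)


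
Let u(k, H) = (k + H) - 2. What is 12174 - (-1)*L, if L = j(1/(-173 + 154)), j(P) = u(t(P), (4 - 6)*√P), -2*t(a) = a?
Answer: 462537/38 - 2*I*√19/19 ≈ 12172.0 - 0.45883*I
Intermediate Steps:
t(a) = -a/2
u(k, H) = -2 + H + k (u(k, H) = (H + k) - 2 = -2 + H + k)
j(P) = -2 - 2*√P - P/2 (j(P) = -2 + (4 - 6)*√P - P/2 = -2 - 2*√P - P/2)
L = -75/38 - 2*I*√19/19 (L = -2 - 2*I*√19/19 - 1/(2*(-173 + 154)) = -2 - 2*I*√19/19 - ½/(-19) = -2 - 2*I*√19/19 - ½*(-1/19) = -2 - 2*I*√19/19 + 1/38 = -75/38 - 2*I*√19/19 ≈ -1.9737 - 0.45883*I)
12174 - (-1)*L = 12174 - (-1)*(-75/38 - 2*I*√19/19) = 12174 - (75/38 + 2*I*√19/19) = 12174 + (-75/38 - 2*I*√19/19) = 462537/38 - 2*I*√19/19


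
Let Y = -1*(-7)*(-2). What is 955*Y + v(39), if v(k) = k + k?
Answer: -13292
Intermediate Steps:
v(k) = 2*k
Y = -14 (Y = 7*(-2) = -14)
955*Y + v(39) = 955*(-14) + 2*39 = -13370 + 78 = -13292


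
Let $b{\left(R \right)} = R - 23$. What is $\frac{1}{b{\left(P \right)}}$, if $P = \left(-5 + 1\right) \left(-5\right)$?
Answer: $- \frac{1}{3} \approx -0.33333$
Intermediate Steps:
$P = 20$ ($P = \left(-4\right) \left(-5\right) = 20$)
$b{\left(R \right)} = -23 + R$
$\frac{1}{b{\left(P \right)}} = \frac{1}{-23 + 20} = \frac{1}{-3} = - \frac{1}{3}$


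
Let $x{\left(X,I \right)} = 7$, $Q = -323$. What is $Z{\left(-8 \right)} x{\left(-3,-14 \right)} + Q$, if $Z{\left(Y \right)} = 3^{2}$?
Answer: $-260$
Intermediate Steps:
$Z{\left(Y \right)} = 9$
$Z{\left(-8 \right)} x{\left(-3,-14 \right)} + Q = 9 \cdot 7 - 323 = 63 - 323 = -260$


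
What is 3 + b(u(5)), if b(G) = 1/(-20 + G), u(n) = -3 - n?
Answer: 83/28 ≈ 2.9643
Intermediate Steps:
3 + b(u(5)) = 3 + 1/(-20 + (-3 - 1*5)) = 3 + 1/(-20 + (-3 - 5)) = 3 + 1/(-20 - 8) = 3 + 1/(-28) = 3 - 1/28 = 83/28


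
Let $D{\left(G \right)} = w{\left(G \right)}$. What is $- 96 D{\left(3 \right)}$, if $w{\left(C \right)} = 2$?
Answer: $-192$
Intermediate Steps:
$D{\left(G \right)} = 2$
$- 96 D{\left(3 \right)} = \left(-96\right) 2 = -192$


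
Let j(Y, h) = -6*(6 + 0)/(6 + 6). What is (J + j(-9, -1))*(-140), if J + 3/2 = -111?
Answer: 16170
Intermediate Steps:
J = -225/2 (J = -3/2 - 111 = -225/2 ≈ -112.50)
j(Y, h) = -3 (j(Y, h) = -36/12 = -6*1/2 = -3)
(J + j(-9, -1))*(-140) = (-225/2 - 3)*(-140) = -231/2*(-140) = 16170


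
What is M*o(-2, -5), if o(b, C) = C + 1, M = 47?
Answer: -188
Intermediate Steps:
o(b, C) = 1 + C
M*o(-2, -5) = 47*(1 - 5) = 47*(-4) = -188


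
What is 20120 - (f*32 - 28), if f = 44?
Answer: 18740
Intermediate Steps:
20120 - (f*32 - 28) = 20120 - (44*32 - 28) = 20120 - (1408 - 28) = 20120 - 1*1380 = 20120 - 1380 = 18740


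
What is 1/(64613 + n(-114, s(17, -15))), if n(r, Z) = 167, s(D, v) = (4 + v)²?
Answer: 1/64780 ≈ 1.5437e-5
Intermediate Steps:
1/(64613 + n(-114, s(17, -15))) = 1/(64613 + 167) = 1/64780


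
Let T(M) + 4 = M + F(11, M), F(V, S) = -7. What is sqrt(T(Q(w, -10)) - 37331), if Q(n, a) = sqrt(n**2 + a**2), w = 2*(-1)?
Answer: sqrt(-37342 + 2*sqrt(26)) ≈ 193.21*I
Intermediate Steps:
w = -2
Q(n, a) = sqrt(a**2 + n**2)
T(M) = -11 + M (T(M) = -4 + (M - 7) = -4 + (-7 + M) = -11 + M)
sqrt(T(Q(w, -10)) - 37331) = sqrt((-11 + sqrt((-10)**2 + (-2)**2)) - 37331) = sqrt((-11 + sqrt(100 + 4)) - 37331) = sqrt((-11 + sqrt(104)) - 37331) = sqrt((-11 + 2*sqrt(26)) - 37331) = sqrt(-37342 + 2*sqrt(26))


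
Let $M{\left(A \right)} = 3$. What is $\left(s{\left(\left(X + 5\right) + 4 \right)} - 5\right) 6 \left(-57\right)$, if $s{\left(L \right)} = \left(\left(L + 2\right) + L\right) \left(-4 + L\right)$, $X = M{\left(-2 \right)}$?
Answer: $-69426$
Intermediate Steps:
$X = 3$
$s{\left(L \right)} = \left(-4 + L\right) \left(2 + 2 L\right)$ ($s{\left(L \right)} = \left(\left(2 + L\right) + L\right) \left(-4 + L\right) = \left(2 + 2 L\right) \left(-4 + L\right) = \left(-4 + L\right) \left(2 + 2 L\right)$)
$\left(s{\left(\left(X + 5\right) + 4 \right)} - 5\right) 6 \left(-57\right) = \left(\left(-8 - 6 \left(\left(3 + 5\right) + 4\right) + 2 \left(\left(3 + 5\right) + 4\right)^{2}\right) - 5\right) 6 \left(-57\right) = \left(\left(-8 - 6 \left(8 + 4\right) + 2 \left(8 + 4\right)^{2}\right) - 5\right) 6 \left(-57\right) = \left(\left(-8 - 72 + 2 \cdot 12^{2}\right) - 5\right) 6 \left(-57\right) = \left(\left(-8 - 72 + 2 \cdot 144\right) - 5\right) 6 \left(-57\right) = \left(\left(-8 - 72 + 288\right) - 5\right) 6 \left(-57\right) = \left(208 - 5\right) 6 \left(-57\right) = 203 \cdot 6 \left(-57\right) = 1218 \left(-57\right) = -69426$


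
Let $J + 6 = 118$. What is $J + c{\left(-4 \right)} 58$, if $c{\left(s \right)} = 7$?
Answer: $518$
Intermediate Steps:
$J = 112$ ($J = -6 + 118 = 112$)
$J + c{\left(-4 \right)} 58 = 112 + 7 \cdot 58 = 112 + 406 = 518$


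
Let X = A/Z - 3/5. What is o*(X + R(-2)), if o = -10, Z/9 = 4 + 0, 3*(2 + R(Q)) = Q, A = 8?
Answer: 274/9 ≈ 30.444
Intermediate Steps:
R(Q) = -2 + Q/3
Z = 36 (Z = 9*(4 + 0) = 9*4 = 36)
X = -17/45 (X = 8/36 - 3/5 = 8*(1/36) - 3*⅕ = 2/9 - ⅗ = -17/45 ≈ -0.37778)
o*(X + R(-2)) = -10*(-17/45 + (-2 + (⅓)*(-2))) = -10*(-17/45 + (-2 - ⅔)) = -10*(-17/45 - 8/3) = -10*(-137/45) = 274/9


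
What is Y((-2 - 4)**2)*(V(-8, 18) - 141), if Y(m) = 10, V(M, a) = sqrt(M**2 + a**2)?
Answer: -1410 + 20*sqrt(97) ≈ -1213.0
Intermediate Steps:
Y((-2 - 4)**2)*(V(-8, 18) - 141) = 10*(sqrt((-8)**2 + 18**2) - 141) = 10*(sqrt(64 + 324) - 141) = 10*(sqrt(388) - 141) = 10*(2*sqrt(97) - 141) = 10*(-141 + 2*sqrt(97)) = -1410 + 20*sqrt(97)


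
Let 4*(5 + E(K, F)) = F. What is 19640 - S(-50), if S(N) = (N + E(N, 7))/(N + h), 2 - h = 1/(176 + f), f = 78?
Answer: 478913989/24386 ≈ 19639.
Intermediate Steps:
E(K, F) = -5 + F/4
h = 507/254 (h = 2 - 1/(176 + 78) = 2 - 1/254 = 507/254 ≈ 1.9961)
S(N) = (-13/4 + N)/(507/254 + N) (S(N) = (N + (-5 + (¼)*7))/(N + 507/254) = (N + (-5 + 7/4))/(507/254 + N) = (N - 13/4)/(507/254 + N) = (-13/4 + N)/(507/254 + N))
19640 - S(-50) = 19640 - 127*(-13 + 4*(-50))/(2*(507 + 254*(-50))) = 19640 - 127*(-13 - 200)/(2*(507 - 12700)) = 19640 - 127*(-213)/(2*(-12193)) = 19640 - 127*(-1)*(-213)/(2*12193) = 19640 - 1*27051/24386 = 19640 - 27051/24386 = 478913989/24386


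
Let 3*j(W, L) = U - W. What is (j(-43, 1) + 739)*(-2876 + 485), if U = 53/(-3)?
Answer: -5361419/3 ≈ -1.7871e+6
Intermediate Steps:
U = -53/3 (U = 53*(-⅓) = -53/3 ≈ -17.667)
j(W, L) = -53/9 - W/3 (j(W, L) = (-53/3 - W)/3 = -53/9 - W/3)
(j(-43, 1) + 739)*(-2876 + 485) = ((-53/9 - ⅓*(-43)) + 739)*(-2876 + 485) = ((-53/9 + 43/3) + 739)*(-2391) = (76/9 + 739)*(-2391) = (6727/9)*(-2391) = -5361419/3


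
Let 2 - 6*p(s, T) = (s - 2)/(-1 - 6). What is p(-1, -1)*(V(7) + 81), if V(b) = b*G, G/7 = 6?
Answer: 1375/14 ≈ 98.214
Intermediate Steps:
G = 42 (G = 7*6 = 42)
p(s, T) = 2/7 + s/42 (p(s, T) = ⅓ - (s - 2)/(6*(-1 - 6)) = ⅓ - (-2 + s)/(6*(-7)) = ⅓ - (-2 + s)*(-1)/(6*7) = ⅓ - (2/7 - s/7)/6 = ⅓ + (-1/21 + s/42) = 2/7 + s/42)
V(b) = 42*b (V(b) = b*42 = 42*b)
p(-1, -1)*(V(7) + 81) = (2/7 + (1/42)*(-1))*(42*7 + 81) = (2/7 - 1/42)*(294 + 81) = (11/42)*375 = 1375/14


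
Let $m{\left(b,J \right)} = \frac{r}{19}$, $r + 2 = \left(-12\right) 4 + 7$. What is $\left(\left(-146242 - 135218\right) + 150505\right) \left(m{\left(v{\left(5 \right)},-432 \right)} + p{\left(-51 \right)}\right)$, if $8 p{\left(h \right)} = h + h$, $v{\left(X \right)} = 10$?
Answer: $\frac{149419655}{76} \approx 1.966 \cdot 10^{6}$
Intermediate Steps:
$p{\left(h \right)} = \frac{h}{4}$ ($p{\left(h \right)} = \frac{h + h}{8} = \frac{2 h}{8} = \frac{h}{4}$)
$r = -43$ ($r = -2 + \left(\left(-12\right) 4 + 7\right) = -2 + \left(-48 + 7\right) = -2 - 41 = -43$)
$m{\left(b,J \right)} = - \frac{43}{19}$
$\left(\left(-146242 - 135218\right) + 150505\right) \left(m{\left(v{\left(5 \right)},-432 \right)} + p{\left(-51 \right)}\right) = \left(\left(-146242 - 135218\right) + 150505\right) \left(- \frac{43}{19} + \frac{1}{4} \left(-51\right)\right) = \left(\left(-146242 - 135218\right) + 150505\right) \left(- \frac{43}{19} - \frac{51}{4}\right) = \left(-281460 + 150505\right) \left(- \frac{1141}{76}\right) = \left(-130955\right) \left(- \frac{1141}{76}\right) = \frac{149419655}{76}$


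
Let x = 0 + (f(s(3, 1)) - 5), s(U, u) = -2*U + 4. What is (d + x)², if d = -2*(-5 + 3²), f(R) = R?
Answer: 225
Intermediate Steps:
s(U, u) = 4 - 2*U
d = -8 (d = -2*(-5 + 9) = -2*4 = -8)
x = -7 (x = 0 + ((4 - 2*3) - 5) = 0 + ((4 - 6) - 5) = 0 + (-2 - 5) = 0 - 7 = -7)
(d + x)² = (-8 - 7)² = (-15)² = 225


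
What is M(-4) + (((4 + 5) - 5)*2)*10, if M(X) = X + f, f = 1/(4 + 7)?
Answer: 837/11 ≈ 76.091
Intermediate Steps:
f = 1/11 ≈ 0.090909
M(X) = 1/11 + X (M(X) = X + 1/11 = 1/11 + X)
M(-4) + (((4 + 5) - 5)*2)*10 = (1/11 - 4) + (((4 + 5) - 5)*2)*10 = -43/11 + ((9 - 5)*2)*10 = -43/11 + (4*2)*10 = -43/11 + 8*10 = -43/11 + 80 = 837/11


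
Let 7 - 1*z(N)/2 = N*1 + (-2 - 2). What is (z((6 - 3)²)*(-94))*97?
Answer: -36472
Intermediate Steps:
z(N) = 22 - 2*N (z(N) = 14 - 2*(N*1 + (-2 - 2)) = 14 - 2*(N - 4) = 14 - 2*(-4 + N) = 14 + (8 - 2*N) = 22 - 2*N)
(z((6 - 3)²)*(-94))*97 = ((22 - 2*(6 - 3)²)*(-94))*97 = ((22 - 2*3²)*(-94))*97 = ((22 - 2*9)*(-94))*97 = ((22 - 18)*(-94))*97 = (4*(-94))*97 = -376*97 = -36472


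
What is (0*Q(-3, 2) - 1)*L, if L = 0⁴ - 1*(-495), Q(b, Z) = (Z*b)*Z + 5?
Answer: -495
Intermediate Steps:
Q(b, Z) = 5 + b*Z² (Q(b, Z) = b*Z² + 5 = 5 + b*Z²)
L = 495 (L = 0 + 495 = 495)
(0*Q(-3, 2) - 1)*L = (0*(5 - 3*2²) - 1)*495 = (0*(5 - 3*4) - 1)*495 = (0*(5 - 12) - 1)*495 = (0*(-7) - 1)*495 = (0 - 1)*495 = -1*495 = -495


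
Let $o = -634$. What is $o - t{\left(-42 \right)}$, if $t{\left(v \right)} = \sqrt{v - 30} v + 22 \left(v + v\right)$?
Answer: $1214 + 252 i \sqrt{2} \approx 1214.0 + 356.38 i$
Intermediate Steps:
$t{\left(v \right)} = 44 v + v \sqrt{-30 + v}$ ($t{\left(v \right)} = \sqrt{-30 + v} v + 22 \cdot 2 v = v \sqrt{-30 + v} + 44 v = 44 v + v \sqrt{-30 + v}$)
$o - t{\left(-42 \right)} = -634 - - 42 \left(44 + \sqrt{-30 - 42}\right) = -634 - - 42 \left(44 + \sqrt{-72}\right) = -634 - - 42 \left(44 + 6 i \sqrt{2}\right) = -634 - \left(-1848 - 252 i \sqrt{2}\right) = -634 + \left(1848 + 252 i \sqrt{2}\right) = 1214 + 252 i \sqrt{2}$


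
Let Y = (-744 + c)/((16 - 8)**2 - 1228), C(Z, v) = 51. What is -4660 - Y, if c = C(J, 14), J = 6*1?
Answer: -1808311/388 ≈ -4660.6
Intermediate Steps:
J = 6
c = 51
Y = 231/388 (Y = (-744 + 51)/((16 - 8)**2 - 1228) = -693/(8**2 - 1228) = -693/(64 - 1228) = -693/(-1164) = -693*(-1/1164) = 231/388 ≈ 0.59536)
-4660 - Y = -4660 - 1*231/388 = -4660 - 231/388 = -1808311/388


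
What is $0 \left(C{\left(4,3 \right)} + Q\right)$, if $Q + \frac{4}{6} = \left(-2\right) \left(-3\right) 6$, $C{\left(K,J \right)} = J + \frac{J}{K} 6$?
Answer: $0$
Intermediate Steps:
$C{\left(K,J \right)} = J + \frac{6 J}{K}$
$Q = \frac{106}{3}$ ($Q = - \frac{2}{3} + \left(-2\right) \left(-3\right) 6 = - \frac{2}{3} + 6 \cdot 6 = - \frac{2}{3} + 36 = \frac{106}{3} \approx 35.333$)
$0 \left(C{\left(4,3 \right)} + Q\right) = 0 \left(\frac{3 \left(6 + 4\right)}{4} + \frac{106}{3}\right) = 0 \left(3 \cdot \frac{1}{4} \cdot 10 + \frac{106}{3}\right) = 0 \left(\frac{15}{2} + \frac{106}{3}\right) = 0 \cdot \frac{257}{6} = 0$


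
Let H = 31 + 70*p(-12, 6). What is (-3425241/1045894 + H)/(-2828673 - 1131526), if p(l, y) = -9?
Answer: 629915747/4141948372906 ≈ 0.00015208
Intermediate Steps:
H = -599 (H = 31 + 70*(-9) = 31 - 630 = -599)
(-3425241/1045894 + H)/(-2828673 - 1131526) = (-3425241/1045894 - 599)/(-2828673 - 1131526) = (-3425241*1/1045894 - 599)/(-3960199) = (-3425241/1045894 - 599)*(-1/3960199) = -629915747/1045894*(-1/3960199) = 629915747/4141948372906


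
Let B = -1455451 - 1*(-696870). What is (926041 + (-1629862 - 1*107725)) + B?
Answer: -1570127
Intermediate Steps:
B = -758581 (B = -1455451 + 696870 = -758581)
(926041 + (-1629862 - 1*107725)) + B = (926041 + (-1629862 - 1*107725)) - 758581 = (926041 + (-1629862 - 107725)) - 758581 = (926041 - 1737587) - 758581 = -811546 - 758581 = -1570127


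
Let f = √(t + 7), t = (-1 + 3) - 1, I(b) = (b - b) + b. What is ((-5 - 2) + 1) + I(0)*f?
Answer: -6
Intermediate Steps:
I(b) = b (I(b) = 0 + b = b)
t = 1 (t = 2 - 1 = 1)
f = 2*√2 (f = √(1 + 7) = √8 = 2*√2 ≈ 2.8284)
((-5 - 2) + 1) + I(0)*f = ((-5 - 2) + 1) + 0*(2*√2) = (-7 + 1) + 0 = -6 + 0 = -6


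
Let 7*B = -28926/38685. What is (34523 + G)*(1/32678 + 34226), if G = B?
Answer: 497897729482615891/421382810 ≈ 1.1816e+9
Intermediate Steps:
B = -9642/90265 (B = (-28926/38685)/7 = (-28926*1/38685)/7 = (⅐)*(-9642/12895) = -9642/90265 ≈ -0.10682)
G = -9642/90265 ≈ -0.10682
(34523 + G)*(1/32678 + 34226) = (34523 - 9642/90265)*(1/32678 + 34226) = 3116208953*(1/32678 + 34226)/90265 = (3116208953/90265)*(1118437229/32678) = 497897729482615891/421382810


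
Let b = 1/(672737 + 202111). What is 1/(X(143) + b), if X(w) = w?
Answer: 874848/125103265 ≈ 0.0069930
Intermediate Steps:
b = 1/874848 ≈ 1.1431e-6
1/(X(143) + b) = 1/(143 + 1/874848) = 1/(125103265/874848) = 874848/125103265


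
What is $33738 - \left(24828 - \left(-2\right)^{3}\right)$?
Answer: $8902$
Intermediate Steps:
$33738 - \left(24828 - \left(-2\right)^{3}\right) = 33738 - 24836 = 8902$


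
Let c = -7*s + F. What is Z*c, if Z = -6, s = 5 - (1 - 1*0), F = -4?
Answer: 192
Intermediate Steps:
s = 4 (s = 5 - (1 + 0) = 5 - 1*1 = 5 - 1 = 4)
c = -32 (c = -7*4 - 4 = -28 - 4 = -32)
Z*c = -6*(-32) = 192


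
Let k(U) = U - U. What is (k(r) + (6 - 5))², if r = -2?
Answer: 1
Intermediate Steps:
k(U) = 0
(k(r) + (6 - 5))² = (0 + (6 - 5))² = (0 + 1)² = 1² = 1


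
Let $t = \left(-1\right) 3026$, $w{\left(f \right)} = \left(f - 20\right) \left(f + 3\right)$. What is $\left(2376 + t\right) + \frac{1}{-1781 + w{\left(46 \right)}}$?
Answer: $- \frac{329551}{507} \approx -650.0$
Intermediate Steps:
$w{\left(f \right)} = \left(-20 + f\right) \left(3 + f\right)$
$t = -3026$
$\left(2376 + t\right) + \frac{1}{-1781 + w{\left(46 \right)}} = \left(2376 - 3026\right) + \frac{1}{-1781 - \left(842 - 2116\right)} = -650 + \frac{1}{-1781 - -1274} = -650 + \frac{1}{-1781 + 1274} = -650 + \frac{1}{-507} = -650 - \frac{1}{507} = - \frac{329551}{507}$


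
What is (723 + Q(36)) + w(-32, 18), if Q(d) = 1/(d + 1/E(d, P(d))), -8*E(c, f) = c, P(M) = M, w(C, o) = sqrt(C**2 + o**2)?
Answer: 232815/322 + 2*sqrt(337) ≈ 759.74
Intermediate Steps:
E(c, f) = -c/8
Q(d) = 1/(d - 8/d) (Q(d) = 1/(d + 1/(-d/8)) = 1/(d - 8/d))
(723 + Q(36)) + w(-32, 18) = (723 + 36/(-8 + 36**2)) + sqrt((-32)**2 + 18**2) = (723 + 36/(-8 + 1296)) + sqrt(1024 + 324) = (723 + 36/1288) + sqrt(1348) = (723 + 36*(1/1288)) + 2*sqrt(337) = (723 + 9/322) + 2*sqrt(337) = 232815/322 + 2*sqrt(337)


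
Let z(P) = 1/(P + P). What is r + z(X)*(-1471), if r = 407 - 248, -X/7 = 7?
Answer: 17053/98 ≈ 174.01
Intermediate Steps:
X = -49 (X = -7*7 = -49)
z(P) = 1/(2*P)
r = 159
r + z(X)*(-1471) = 159 + ((1/2)/(-49))*(-1471) = 159 + ((1/2)*(-1/49))*(-1471) = 159 - 1/98*(-1471) = 159 + 1471/98 = 17053/98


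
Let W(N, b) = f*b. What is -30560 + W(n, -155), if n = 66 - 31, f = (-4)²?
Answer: -33040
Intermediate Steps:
f = 16
n = 35
W(N, b) = 16*b
-30560 + W(n, -155) = -30560 + 16*(-155) = -30560 - 2480 = -33040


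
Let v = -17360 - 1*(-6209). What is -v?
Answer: 11151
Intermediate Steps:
v = -11151 (v = -17360 + 6209 = -11151)
-v = -1*(-11151) = 11151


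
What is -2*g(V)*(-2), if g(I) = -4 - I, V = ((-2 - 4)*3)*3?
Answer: 200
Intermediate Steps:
V = -54 (V = -6*3*3 = -18*3 = -54)
-2*g(V)*(-2) = -2*(-4 - 1*(-54))*(-2) = -2*(-4 + 54)*(-2) = -2*50*(-2) = -100*(-2) = 200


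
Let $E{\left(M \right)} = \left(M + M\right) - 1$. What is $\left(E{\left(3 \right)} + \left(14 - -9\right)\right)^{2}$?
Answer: $784$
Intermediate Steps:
$E{\left(M \right)} = -1 + 2 M$ ($E{\left(M \right)} = 2 M - 1 = -1 + 2 M$)
$\left(E{\left(3 \right)} + \left(14 - -9\right)\right)^{2} = \left(\left(-1 + 2 \cdot 3\right) + \left(14 - -9\right)\right)^{2} = \left(\left(-1 + 6\right) + \left(14 + 9\right)\right)^{2} = \left(5 + 23\right)^{2} = 28^{2} = 784$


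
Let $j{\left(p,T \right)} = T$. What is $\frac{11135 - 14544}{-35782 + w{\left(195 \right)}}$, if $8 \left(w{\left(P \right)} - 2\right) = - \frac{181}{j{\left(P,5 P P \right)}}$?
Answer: $\frac{740727000}{7774482883} \approx 0.095277$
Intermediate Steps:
$w{\left(P \right)} = 2 - \frac{181}{40 P^{2}}$ ($w{\left(P \right)} = 2 + \frac{\left(-181\right) \frac{1}{5 P P}}{8} = 2 + \frac{\left(-181\right) \frac{1}{5 P^{2}}}{8} = 2 + \frac{\left(- \frac{181}{5}\right) \frac{1}{P^{2}}}{8} = 2 - \frac{181}{40 P^{2}}$)
$\frac{11135 - 14544}{-35782 + w{\left(195 \right)}} = \frac{11135 - 14544}{-35782 + \left(2 - \frac{181}{40 \cdot 38025}\right)} = - \frac{3409}{-35782 + \left(2 - \frac{181}{1521000}\right)} = - \frac{3409}{-35782 + \frac{3041819}{1521000}} = - \frac{3409}{- \frac{54421380181}{1521000}} = \left(-3409\right) \left(- \frac{1521000}{54421380181}\right) = \frac{740727000}{7774482883}$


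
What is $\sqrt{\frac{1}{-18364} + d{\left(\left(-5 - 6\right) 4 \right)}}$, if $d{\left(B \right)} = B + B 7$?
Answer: $\frac{7 i \sqrt{605649311}}{9182} \approx 18.762 i$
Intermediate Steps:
$d{\left(B \right)} = 8 B$ ($d{\left(B \right)} = B + 7 B = 8 B$)
$\sqrt{\frac{1}{-18364} + d{\left(\left(-5 - 6\right) 4 \right)}} = \sqrt{\frac{1}{-18364} + 8 \left(-5 - 6\right) 4} = \sqrt{- \frac{1}{18364} + 8 \left(\left(-11\right) 4\right)} = \sqrt{- \frac{1}{18364} + 8 \left(-44\right)} = \sqrt{- \frac{1}{18364} - 352} = \sqrt{- \frac{6464129}{18364}} = \frac{7 i \sqrt{605649311}}{9182}$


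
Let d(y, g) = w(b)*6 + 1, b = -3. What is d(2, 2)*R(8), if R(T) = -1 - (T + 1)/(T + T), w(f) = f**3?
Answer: 4025/16 ≈ 251.56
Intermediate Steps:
d(y, g) = -161 (d(y, g) = (-3)**3*6 + 1 = -27*6 + 1 = -162 + 1 = -161)
R(T) = -1 - (1 + T)/(2*T)
d(2, 2)*R(8) = -161*(-1 - 3*8)/(2*8) = -161*(-1 - 24)/(2*8) = -161*(-25)/(2*8) = -161*(-25/16) = 4025/16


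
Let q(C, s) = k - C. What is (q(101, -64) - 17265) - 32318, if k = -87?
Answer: -49771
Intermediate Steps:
q(C, s) = -87 - C
(q(101, -64) - 17265) - 32318 = ((-87 - 1*101) - 17265) - 32318 = ((-87 - 101) - 17265) - 32318 = (-188 - 17265) - 32318 = -17453 - 32318 = -49771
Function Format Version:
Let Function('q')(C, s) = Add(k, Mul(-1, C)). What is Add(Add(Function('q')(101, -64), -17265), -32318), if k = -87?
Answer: -49771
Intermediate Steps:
Function('q')(C, s) = Add(-87, Mul(-1, C))
Add(Add(Function('q')(101, -64), -17265), -32318) = Add(Add(Add(-87, Mul(-1, 101)), -17265), -32318) = Add(Add(Add(-87, -101), -17265), -32318) = Add(Add(-188, -17265), -32318) = Add(-17453, -32318) = -49771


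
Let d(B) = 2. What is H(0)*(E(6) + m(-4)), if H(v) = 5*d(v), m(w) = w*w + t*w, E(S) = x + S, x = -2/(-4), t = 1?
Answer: 185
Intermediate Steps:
x = ½ (x = -2*(-¼) = ½ ≈ 0.50000)
E(S) = ½ + S
m(w) = w + w² (m(w) = w*w + 1*w = w² + w = w + w²)
H(v) = 10 (H(v) = 5*2 = 10)
H(0)*(E(6) + m(-4)) = 10*((½ + 6) - 4*(1 - 4)) = 10*(13/2 - 4*(-3)) = 10*(13/2 + 12) = 10*(37/2) = 185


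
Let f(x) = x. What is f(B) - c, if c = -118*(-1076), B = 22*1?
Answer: -126946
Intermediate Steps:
B = 22
c = 126968
f(B) - c = 22 - 1*126968 = 22 - 126968 = -126946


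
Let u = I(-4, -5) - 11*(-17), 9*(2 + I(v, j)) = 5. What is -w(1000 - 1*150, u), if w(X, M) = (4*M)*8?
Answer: -53440/9 ≈ -5937.8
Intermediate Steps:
I(v, j) = -13/9 (I(v, j) = -2 + (⅑)*5 = -2 + 5/9 = -13/9)
u = 1670/9 (u = -13/9 - 11*(-17) = -13/9 + 187 = 1670/9 ≈ 185.56)
w(X, M) = 32*M
-w(1000 - 1*150, u) = -32*1670/9 = -1*53440/9 = -53440/9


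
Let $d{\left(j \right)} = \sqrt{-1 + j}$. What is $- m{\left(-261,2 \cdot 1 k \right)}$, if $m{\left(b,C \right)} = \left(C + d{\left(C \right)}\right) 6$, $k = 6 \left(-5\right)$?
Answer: $360 - 6 i \sqrt{61} \approx 360.0 - 46.862 i$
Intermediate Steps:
$k = -30$
$m{\left(b,C \right)} = 6 C + 6 \sqrt{-1 + C}$ ($m{\left(b,C \right)} = \left(C + \sqrt{-1 + C}\right) 6 = 6 C + 6 \sqrt{-1 + C}$)
$- m{\left(-261,2 \cdot 1 k \right)} = - (6 \cdot 2 \cdot 1 \left(-30\right) + 6 \sqrt{-1 + 2 \cdot 1 \left(-30\right)}) = - (6 \cdot 2 \left(-30\right) + 6 \sqrt{-1 + 2 \left(-30\right)}) = - (6 \left(-60\right) + 6 \sqrt{-1 - 60}) = - (-360 + 6 \sqrt{-61}) = - (-360 + 6 i \sqrt{61}) = 360 - 6 i \sqrt{61}$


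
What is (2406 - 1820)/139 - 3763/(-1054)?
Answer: 1140701/146506 ≈ 7.7860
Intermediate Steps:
(2406 - 1820)/139 - 3763/(-1054) = 586*(1/139) - 3763*(-1/1054) = 586/139 + 3763/1054 = 1140701/146506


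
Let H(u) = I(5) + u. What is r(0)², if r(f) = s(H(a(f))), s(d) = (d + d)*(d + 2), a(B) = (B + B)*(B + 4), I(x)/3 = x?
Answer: 260100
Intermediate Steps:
I(x) = 3*x
a(B) = 2*B*(4 + B) (a(B) = (2*B)*(4 + B) = 2*B*(4 + B))
H(u) = 15 + u (H(u) = 3*5 + u = 15 + u)
s(d) = 2*d*(2 + d) (s(d) = (2*d)*(2 + d) = 2*d*(2 + d))
r(f) = 2*(15 + 2*f*(4 + f))*(17 + 2*f*(4 + f)) (r(f) = 2*(15 + 2*f*(4 + f))*(2 + (15 + 2*f*(4 + f))) = 2*(15 + 2*f*(4 + f))*(17 + 2*f*(4 + f)))
r(0)² = (2*(15 + 2*0*(4 + 0))*(17 + 2*0*(4 + 0)))² = (2*(15 + 2*0*4)*(17 + 2*0*4))² = (2*(15 + 0)*(17 + 0))² = (2*15*17)² = 510² = 260100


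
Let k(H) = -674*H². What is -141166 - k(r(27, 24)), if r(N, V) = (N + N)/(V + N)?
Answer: -40578598/289 ≈ -1.4041e+5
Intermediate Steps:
r(N, V) = 2*N/(N + V) (r(N, V) = (2*N)/(N + V) = 2*N/(N + V))
-141166 - k(r(27, 24)) = -141166 - (-674)*(2*27/(27 + 24))² = -141166 - (-674)*(2*27/51)² = -141166 - (-674)*(2*27*(1/51))² = -141166 - (-674)*(18/17)² = -141166 - (-674)*324/289 = -141166 - 1*(-218376/289) = -141166 + 218376/289 = -40578598/289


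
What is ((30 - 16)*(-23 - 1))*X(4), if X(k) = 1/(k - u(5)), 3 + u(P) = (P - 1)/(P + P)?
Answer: -560/11 ≈ -50.909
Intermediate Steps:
u(P) = -3 + (-1 + P)/(2*P) (u(P) = -3 + (P - 1)/(P + P) = -3 + (-1 + P)/((2*P)) = -3 + (-1 + P)*(1/(2*P)) = -3 + (-1 + P)/(2*P))
X(k) = 1/(13/5 + k) (X(k) = 1/(k - (-1 - 5*5)/(2*5)) = 1/(k - (-1 - 25)/(2*5)) = 1/(k - (-26)/(2*5)) = 1/(k - 1*(-13/5)) = 1/(k + 13/5) = 1/(13/5 + k))
((30 - 16)*(-23 - 1))*X(4) = ((30 - 16)*(-23 - 1))*(5/(13 + 5*4)) = (14*(-24))*(5/(13 + 20)) = -1680/33 = -336*5/33 = -560/11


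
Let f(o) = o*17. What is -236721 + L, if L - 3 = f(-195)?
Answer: -240033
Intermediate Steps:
f(o) = 17*o
L = -3312 (L = 3 + 17*(-195) = 3 - 3315 = -3312)
-236721 + L = -236721 - 3312 = -240033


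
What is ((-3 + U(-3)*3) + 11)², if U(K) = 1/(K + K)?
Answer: 225/4 ≈ 56.250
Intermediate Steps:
U(K) = 1/(2*K)
((-3 + U(-3)*3) + 11)² = ((-3 + ((½)/(-3))*3) + 11)² = ((-3 + ((½)*(-⅓))*3) + 11)² = ((-3 - ⅙*3) + 11)² = ((-3 - ½) + 11)² = (-7/2 + 11)² = (15/2)² = 225/4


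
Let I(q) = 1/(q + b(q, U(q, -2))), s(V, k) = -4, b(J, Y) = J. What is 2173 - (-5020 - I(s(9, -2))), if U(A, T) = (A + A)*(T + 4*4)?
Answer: 57543/8 ≈ 7192.9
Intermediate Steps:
U(A, T) = 2*A*(16 + T) (U(A, T) = (2*A)*(T + 16) = (2*A)*(16 + T) = 2*A*(16 + T))
I(q) = 1/(2*q) (I(q) = 1/(q + q) = 1/(2*q))
2173 - (-5020 - I(s(9, -2))) = 2173 - (-5020 - 1/(2*(-4))) = 2173 - (-5020 - (-1)/(2*4)) = 2173 - (-5020 - 1*(-⅛)) = 2173 - (-5020 + ⅛) = 2173 - 1*(-40159/8) = 2173 + 40159/8 = 57543/8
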